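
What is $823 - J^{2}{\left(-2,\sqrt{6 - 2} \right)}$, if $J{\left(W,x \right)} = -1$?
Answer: $822$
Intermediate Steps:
$823 - J^{2}{\left(-2,\sqrt{6 - 2} \right)} = 823 - \left(-1\right)^{2} = 823 - 1 = 822$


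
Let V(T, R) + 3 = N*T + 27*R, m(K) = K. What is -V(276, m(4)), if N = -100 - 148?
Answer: 68343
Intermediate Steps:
N = -248
V(T, R) = -3 - 248*T + 27*R (V(T, R) = -3 + (-248*T + 27*R) = -3 - 248*T + 27*R)
-V(276, m(4)) = -(-3 - 248*276 + 27*4) = -(-3 - 68448 + 108) = -1*(-68343) = 68343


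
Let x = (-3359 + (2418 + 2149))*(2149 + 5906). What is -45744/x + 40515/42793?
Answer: 16344635567/17349779955 ≈ 0.94207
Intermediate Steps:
x = 9730440 (x = (-3359 + 4567)*8055 = 1208*8055 = 9730440)
-45744/x + 40515/42793 = -45744/9730440 + 40515/42793 = -45744*1/9730440 + 40515*(1/42793) = -1906/405435 + 40515/42793 = 16344635567/17349779955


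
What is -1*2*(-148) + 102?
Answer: 398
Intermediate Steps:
-1*2*(-148) + 102 = -2*(-148) + 102 = 296 + 102 = 398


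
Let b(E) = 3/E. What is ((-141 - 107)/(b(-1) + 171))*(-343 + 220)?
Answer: 1271/7 ≈ 181.57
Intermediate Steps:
((-141 - 107)/(b(-1) + 171))*(-343 + 220) = ((-141 - 107)/(3/(-1) + 171))*(-343 + 220) = -248/(3*(-1) + 171)*(-123) = -248/(-3 + 171)*(-123) = -248/168*(-123) = -248*1/168*(-123) = -31/21*(-123) = 1271/7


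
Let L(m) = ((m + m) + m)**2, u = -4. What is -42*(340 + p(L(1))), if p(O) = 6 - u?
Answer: -14700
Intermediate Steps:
L(m) = 9*m**2 (L(m) = (2*m + m)**2 = (3*m)**2 = 9*m**2)
p(O) = 10 (p(O) = 6 - 1*(-4) = 6 + 4 = 10)
-42*(340 + p(L(1))) = -42*(340 + 10) = -42*350 = -14700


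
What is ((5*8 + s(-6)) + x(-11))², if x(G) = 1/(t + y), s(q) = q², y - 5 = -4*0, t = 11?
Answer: 1481089/256 ≈ 5785.5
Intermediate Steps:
y = 5 (y = 5 - 4*0 = 5 + 0 = 5)
x(G) = 1/16 (x(G) = 1/(11 + 5) = 1/16)
((5*8 + s(-6)) + x(-11))² = ((5*8 + (-6)²) + 1/16)² = ((40 + 36) + 1/16)² = (76 + 1/16)² = (1217/16)² = 1481089/256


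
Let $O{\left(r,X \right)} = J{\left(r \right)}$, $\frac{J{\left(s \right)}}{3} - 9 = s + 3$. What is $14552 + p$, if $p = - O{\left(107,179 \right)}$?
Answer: $14195$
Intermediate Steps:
$J{\left(s \right)} = 36 + 3 s$ ($J{\left(s \right)} = 27 + 3 \left(s + 3\right) = 27 + 3 \left(3 + s\right) = 27 + \left(9 + 3 s\right) = 36 + 3 s$)
$O{\left(r,X \right)} = 36 + 3 r$
$p = -357$ ($p = - (36 + 3 \cdot 107) = - (36 + 321) = \left(-1\right) 357 = -357$)
$14552 + p = 14552 - 357 = 14195$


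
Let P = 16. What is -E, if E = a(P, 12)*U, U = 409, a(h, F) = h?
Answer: -6544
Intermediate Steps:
E = 6544 (E = 16*409 = 6544)
-E = -1*6544 = -6544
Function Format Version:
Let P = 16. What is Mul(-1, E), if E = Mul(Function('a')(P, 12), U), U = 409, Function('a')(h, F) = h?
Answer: -6544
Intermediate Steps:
E = 6544 (E = Mul(16, 409) = 6544)
Mul(-1, E) = Mul(-1, 6544) = -6544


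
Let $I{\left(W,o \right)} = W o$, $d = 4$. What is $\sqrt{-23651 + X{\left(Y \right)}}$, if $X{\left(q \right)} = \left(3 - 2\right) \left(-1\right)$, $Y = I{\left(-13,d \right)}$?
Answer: $18 i \sqrt{73} \approx 153.79 i$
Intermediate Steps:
$Y = -52$ ($Y = \left(-13\right) 4 = -52$)
$X{\left(q \right)} = -1$ ($X{\left(q \right)} = 1 \left(-1\right) = -1$)
$\sqrt{-23651 + X{\left(Y \right)}} = \sqrt{-23651 - 1} = \sqrt{-23652} = 18 i \sqrt{73}$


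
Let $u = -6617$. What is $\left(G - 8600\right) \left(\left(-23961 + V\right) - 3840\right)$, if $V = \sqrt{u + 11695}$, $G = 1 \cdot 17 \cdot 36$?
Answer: $222074388 - 7988 \sqrt{5078} \approx 2.2151 \cdot 10^{8}$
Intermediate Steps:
$G = 612$ ($G = 17 \cdot 36 = 612$)
$V = \sqrt{5078}$ ($V = \sqrt{-6617 + 11695} = \sqrt{5078} \approx 71.26$)
$\left(G - 8600\right) \left(\left(-23961 + V\right) - 3840\right) = \left(612 - 8600\right) \left(\left(-23961 + \sqrt{5078}\right) - 3840\right) = - 7988 \left(-27801 + \sqrt{5078}\right) = 222074388 - 7988 \sqrt{5078}$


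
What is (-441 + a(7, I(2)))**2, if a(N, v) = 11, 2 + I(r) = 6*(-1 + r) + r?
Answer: 184900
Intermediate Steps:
I(r) = -8 + 7*r (I(r) = -2 + (6*(-1 + r) + r) = -2 + ((-6 + 6*r) + r) = -2 + (-6 + 7*r) = -8 + 7*r)
(-441 + a(7, I(2)))**2 = (-441 + 11)**2 = (-430)**2 = 184900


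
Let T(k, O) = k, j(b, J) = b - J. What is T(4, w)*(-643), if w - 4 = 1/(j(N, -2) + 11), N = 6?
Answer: -2572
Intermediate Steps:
w = 77/19 (w = 4 + 1/((6 - 1*(-2)) + 11) = 4 + 1/((6 + 2) + 11) = 4 + 1/(8 + 11) = 4 + 1/19 = 77/19 ≈ 4.0526)
T(4, w)*(-643) = 4*(-643) = -2572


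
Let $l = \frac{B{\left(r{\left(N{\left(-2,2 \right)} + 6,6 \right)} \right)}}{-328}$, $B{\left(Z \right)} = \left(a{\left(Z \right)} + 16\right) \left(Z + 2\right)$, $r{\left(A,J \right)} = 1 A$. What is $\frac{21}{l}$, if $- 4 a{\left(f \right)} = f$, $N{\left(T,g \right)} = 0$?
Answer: $- \frac{1722}{29} \approx -59.379$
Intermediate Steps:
$a{\left(f \right)} = - \frac{f}{4}$
$r{\left(A,J \right)} = A$
$B{\left(Z \right)} = \left(2 + Z\right) \left(16 - \frac{Z}{4}\right)$ ($B{\left(Z \right)} = \left(- \frac{Z}{4} + 16\right) \left(Z + 2\right) = \left(16 - \frac{Z}{4}\right) \left(2 + Z\right) = \left(2 + Z\right) \left(16 - \frac{Z}{4}\right)$)
$l = - \frac{29}{82}$ ($l = \frac{32 - \frac{\left(0 + 6\right)^{2}}{4} + \frac{31 \left(0 + 6\right)}{2}}{-328} = \left(32 - \frac{6^{2}}{4} + \frac{31}{2} \cdot 6\right) \left(- \frac{1}{328}\right) = \left(32 - 9 + 93\right) \left(- \frac{1}{328}\right) = 116 \left(- \frac{1}{328}\right) = - \frac{29}{82} \approx -0.35366$)
$\frac{21}{l} = \frac{21}{- \frac{29}{82}} = 21 \left(- \frac{82}{29}\right) = - \frac{1722}{29}$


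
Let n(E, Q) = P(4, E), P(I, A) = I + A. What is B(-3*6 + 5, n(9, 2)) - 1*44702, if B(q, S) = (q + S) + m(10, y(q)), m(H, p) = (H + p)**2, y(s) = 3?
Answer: -44533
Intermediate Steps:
P(I, A) = A + I
n(E, Q) = 4 + E (n(E, Q) = E + 4 = 4 + E)
B(q, S) = 169 + S + q (B(q, S) = (q + S) + (10 + 3)**2 = (S + q) + 13**2 = (S + q) + 169 = 169 + S + q)
B(-3*6 + 5, n(9, 2)) - 1*44702 = (169 + (4 + 9) + (-3*6 + 5)) - 1*44702 = (169 + 13 + (-18 + 5)) - 44702 = (169 + 13 - 13) - 44702 = 169 - 44702 = -44533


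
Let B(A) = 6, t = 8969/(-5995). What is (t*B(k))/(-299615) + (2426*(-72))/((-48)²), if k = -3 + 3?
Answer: -2178779944001/28739070800 ≈ -75.813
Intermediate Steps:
k = 0
t = -8969/5995 (t = 8969*(-1/5995) = -8969/5995 ≈ -1.4961)
(t*B(k))/(-299615) + (2426*(-72))/((-48)²) = -8969/5995*6/(-299615) + (2426*(-72))/((-48)²) = -53814/5995*(-1/299615) - 174672/2304 = 53814/1796191925 - 174672*1/2304 = 53814/1796191925 - 1213/16 = -2178779944001/28739070800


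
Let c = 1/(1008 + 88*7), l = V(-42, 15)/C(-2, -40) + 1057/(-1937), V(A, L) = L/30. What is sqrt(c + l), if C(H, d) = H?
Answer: I*sqrt(1966883102366)/1572844 ≈ 0.89167*I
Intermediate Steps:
V(A, L) = L/30 (V(A, L) = L*(1/30) = L/30)
l = -6165/7748 (l = ((1/30)*15)/(-2) + 1057/(-1937) = (1/2)*(-1/2) + 1057*(-1/1937) = -1/4 - 1057/1937 = -6165/7748 ≈ -0.79569)
c = 1/1624 (c = 1/(1008 + 616) = 1/1624 ≈ 0.00061576)
sqrt(c + l) = sqrt(1/1624 - 6165/7748) = sqrt(-2501053/3145688) = I*sqrt(1966883102366)/1572844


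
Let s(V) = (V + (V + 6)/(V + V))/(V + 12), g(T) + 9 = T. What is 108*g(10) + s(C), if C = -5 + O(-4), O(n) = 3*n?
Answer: 18927/170 ≈ 111.34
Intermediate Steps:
C = -17 (C = -5 + 3*(-4) = -5 - 12 = -17)
g(T) = -9 + T
s(V) = (V + (6 + V)/(2*V))/(12 + V) (s(V) = (V + (6 + V)/((2*V)))/(12 + V) = (V + (6 + V)*(1/(2*V)))/(12 + V) = (V + (6 + V)/(2*V))/(12 + V))
108*g(10) + s(C) = 108*(-9 + 10) + (3 + (-17)² + (½)*(-17))/((-17)*(12 - 17)) = 108*1 - 1/17*(3 + 289 - 17/2)/(-5) = 108 - 1/17*(-⅕)*567/2 = 108 + 567/170 = 18927/170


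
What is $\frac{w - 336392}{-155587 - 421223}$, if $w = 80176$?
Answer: $\frac{128108}{288405} \approx 0.44419$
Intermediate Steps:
$\frac{w - 336392}{-155587 - 421223} = \frac{80176 - 336392}{-155587 - 421223} = - \frac{256216}{-576810} = \left(-256216\right) \left(- \frac{1}{576810}\right) = \frac{128108}{288405}$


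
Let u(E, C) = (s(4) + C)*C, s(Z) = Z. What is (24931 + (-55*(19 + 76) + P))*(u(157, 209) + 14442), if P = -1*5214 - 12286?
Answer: 130063554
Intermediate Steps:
P = -17500 (P = -5214 - 12286 = -17500)
u(E, C) = C*(4 + C) (u(E, C) = (4 + C)*C = C*(4 + C))
(24931 + (-55*(19 + 76) + P))*(u(157, 209) + 14442) = (24931 + (-55*(19 + 76) - 17500))*(209*(4 + 209) + 14442) = (24931 + (-55*95 - 17500))*(209*213 + 14442) = (24931 + (-5225 - 17500))*(44517 + 14442) = (24931 - 22725)*58959 = 2206*58959 = 130063554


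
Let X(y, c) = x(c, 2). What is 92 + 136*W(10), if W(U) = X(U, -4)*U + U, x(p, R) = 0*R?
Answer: 1452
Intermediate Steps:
x(p, R) = 0
X(y, c) = 0
W(U) = U (W(U) = 0*U + U = 0 + U = U)
92 + 136*W(10) = 92 + 136*10 = 92 + 1360 = 1452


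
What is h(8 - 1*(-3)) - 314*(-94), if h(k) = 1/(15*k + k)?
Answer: 5194817/176 ≈ 29516.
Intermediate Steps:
h(k) = 1/(16*k)
h(8 - 1*(-3)) - 314*(-94) = 1/(16*(8 - 1*(-3))) - 314*(-94) = 1/(16*(8 + 3)) + 29516 = (1/16)/11 + 29516 = (1/16)*(1/11) + 29516 = 1/176 + 29516 = 5194817/176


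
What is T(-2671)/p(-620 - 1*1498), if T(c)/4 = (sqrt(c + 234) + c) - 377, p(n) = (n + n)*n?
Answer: -508/373827 + I*sqrt(2437)/2242962 ≈ -0.0013589 + 2.2009e-5*I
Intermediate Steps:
p(n) = 2*n**2 (p(n) = (2*n)*n = 2*n**2)
T(c) = -1508 + 4*c + 4*sqrt(234 + c) (T(c) = 4*((sqrt(c + 234) + c) - 377) = 4*((sqrt(234 + c) + c) - 377) = 4*((c + sqrt(234 + c)) - 377) = 4*(-377 + c + sqrt(234 + c)) = -1508 + 4*c + 4*sqrt(234 + c))
T(-2671)/p(-620 - 1*1498) = (-1508 + 4*(-2671) + 4*sqrt(234 - 2671))/((2*(-620 - 1*1498)**2)) = (-1508 - 10684 + 4*sqrt(-2437))/((2*(-620 - 1498)**2)) = (-1508 - 10684 + 4*(I*sqrt(2437)))/((2*(-2118)**2)) = (-1508 - 10684 + 4*I*sqrt(2437))/((2*4485924)) = (-12192 + 4*I*sqrt(2437))/8971848 = (-12192 + 4*I*sqrt(2437))*(1/8971848) = -508/373827 + I*sqrt(2437)/2242962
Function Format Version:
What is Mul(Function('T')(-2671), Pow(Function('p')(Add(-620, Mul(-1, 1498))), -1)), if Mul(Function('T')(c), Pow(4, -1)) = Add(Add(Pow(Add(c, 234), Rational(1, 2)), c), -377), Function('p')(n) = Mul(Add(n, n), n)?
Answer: Add(Rational(-508, 373827), Mul(Rational(1, 2242962), I, Pow(2437, Rational(1, 2)))) ≈ Add(-0.0013589, Mul(2.2009e-5, I))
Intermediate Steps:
Function('p')(n) = Mul(2, Pow(n, 2)) (Function('p')(n) = Mul(Mul(2, n), n) = Mul(2, Pow(n, 2)))
Function('T')(c) = Add(-1508, Mul(4, c), Mul(4, Pow(Add(234, c), Rational(1, 2)))) (Function('T')(c) = Mul(4, Add(Add(Pow(Add(c, 234), Rational(1, 2)), c), -377)) = Mul(4, Add(Add(Pow(Add(234, c), Rational(1, 2)), c), -377)) = Mul(4, Add(Add(c, Pow(Add(234, c), Rational(1, 2))), -377)) = Mul(4, Add(-377, c, Pow(Add(234, c), Rational(1, 2)))) = Add(-1508, Mul(4, c), Mul(4, Pow(Add(234, c), Rational(1, 2)))))
Mul(Function('T')(-2671), Pow(Function('p')(Add(-620, Mul(-1, 1498))), -1)) = Mul(Add(-1508, Mul(4, -2671), Mul(4, Pow(Add(234, -2671), Rational(1, 2)))), Pow(Mul(2, Pow(Add(-620, Mul(-1, 1498)), 2)), -1)) = Mul(Add(-1508, -10684, Mul(4, Pow(-2437, Rational(1, 2)))), Pow(Mul(2, Pow(Add(-620, -1498), 2)), -1)) = Mul(Add(-1508, -10684, Mul(4, Mul(I, Pow(2437, Rational(1, 2))))), Pow(Mul(2, Pow(-2118, 2)), -1)) = Mul(Add(-1508, -10684, Mul(4, I, Pow(2437, Rational(1, 2)))), Pow(Mul(2, 4485924), -1)) = Mul(Add(-12192, Mul(4, I, Pow(2437, Rational(1, 2)))), Pow(8971848, -1)) = Mul(Add(-12192, Mul(4, I, Pow(2437, Rational(1, 2)))), Rational(1, 8971848)) = Add(Rational(-508, 373827), Mul(Rational(1, 2242962), I, Pow(2437, Rational(1, 2))))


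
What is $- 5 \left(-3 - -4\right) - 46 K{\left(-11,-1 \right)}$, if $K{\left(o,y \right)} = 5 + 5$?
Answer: $-465$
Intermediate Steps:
$K{\left(o,y \right)} = 10$
$- 5 \left(-3 - -4\right) - 46 K{\left(-11,-1 \right)} = - 5 \left(-3 - -4\right) - 460 = - 5 \left(-3 + 4\right) - 460 = \left(-5\right) 1 - 460 = -5 - 460 = -465$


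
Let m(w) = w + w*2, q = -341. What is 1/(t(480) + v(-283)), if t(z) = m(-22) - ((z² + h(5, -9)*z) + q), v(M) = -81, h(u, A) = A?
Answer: -1/225886 ≈ -4.4270e-6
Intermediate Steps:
m(w) = 3*w (m(w) = w + 2*w = 3*w)
t(z) = 275 - z² + 9*z (t(z) = 3*(-22) - ((z² - 9*z) - 341) = -66 - (-341 + z² - 9*z) = -66 + (341 - z² + 9*z) = 275 - z² + 9*z)
1/(t(480) + v(-283)) = 1/((275 - 1*480² + 9*480) - 81) = 1/((275 - 1*230400 + 4320) - 81) = 1/((275 - 230400 + 4320) - 81) = 1/(-225805 - 81) = 1/(-225886) = -1/225886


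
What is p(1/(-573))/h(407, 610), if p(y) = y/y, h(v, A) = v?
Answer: 1/407 ≈ 0.0024570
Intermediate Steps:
p(y) = 1
p(1/(-573))/h(407, 610) = 1/407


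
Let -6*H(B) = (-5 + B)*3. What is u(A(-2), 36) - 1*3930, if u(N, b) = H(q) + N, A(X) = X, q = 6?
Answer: -7865/2 ≈ -3932.5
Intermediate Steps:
H(B) = 5/2 - B/2 (H(B) = -(-5 + B)*3/6 = -(-15 + 3*B)/6 = 5/2 - B/2)
u(N, b) = -½ + N (u(N, b) = (5/2 - ½*6) + N = (5/2 - 3) + N = -½ + N)
u(A(-2), 36) - 1*3930 = (-½ - 2) - 1*3930 = -5/2 - 3930 = -7865/2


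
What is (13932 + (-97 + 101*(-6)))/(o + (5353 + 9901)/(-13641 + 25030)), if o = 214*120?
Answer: 150665081/292484774 ≈ 0.51512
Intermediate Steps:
o = 25680
(13932 + (-97 + 101*(-6)))/(o + (5353 + 9901)/(-13641 + 25030)) = (13932 + (-97 + 101*(-6)))/(25680 + (5353 + 9901)/(-13641 + 25030)) = (13932 + (-97 - 606))/(25680 + 15254/11389) = (13932 - 703)/(25680 + 15254*(1/11389)) = 13229/(25680 + 15254/11389) = 13229/(292484774/11389) = 13229*(11389/292484774) = 150665081/292484774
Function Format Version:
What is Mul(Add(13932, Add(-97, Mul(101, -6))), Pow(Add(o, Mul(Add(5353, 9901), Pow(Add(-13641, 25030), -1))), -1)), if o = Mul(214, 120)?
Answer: Rational(150665081, 292484774) ≈ 0.51512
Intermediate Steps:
o = 25680
Mul(Add(13932, Add(-97, Mul(101, -6))), Pow(Add(o, Mul(Add(5353, 9901), Pow(Add(-13641, 25030), -1))), -1)) = Mul(Add(13932, Add(-97, Mul(101, -6))), Pow(Add(25680, Mul(Add(5353, 9901), Pow(Add(-13641, 25030), -1))), -1)) = Mul(Add(13932, Add(-97, -606)), Pow(Add(25680, Mul(15254, Pow(11389, -1))), -1)) = Mul(Add(13932, -703), Pow(Add(25680, Mul(15254, Rational(1, 11389))), -1)) = Mul(13229, Pow(Add(25680, Rational(15254, 11389)), -1)) = Mul(13229, Pow(Rational(292484774, 11389), -1)) = Mul(13229, Rational(11389, 292484774)) = Rational(150665081, 292484774)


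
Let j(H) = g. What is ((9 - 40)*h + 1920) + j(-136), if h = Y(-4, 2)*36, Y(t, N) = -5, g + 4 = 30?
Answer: 7526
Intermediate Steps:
g = 26 (g = -4 + 30 = 26)
j(H) = 26
h = -180 (h = -5*36 = -180)
((9 - 40)*h + 1920) + j(-136) = ((9 - 40)*(-180) + 1920) + 26 = (-31*(-180) + 1920) + 26 = (5580 + 1920) + 26 = 7500 + 26 = 7526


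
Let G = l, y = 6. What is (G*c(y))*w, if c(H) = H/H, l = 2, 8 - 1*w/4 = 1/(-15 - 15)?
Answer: 964/15 ≈ 64.267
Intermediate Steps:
w = 482/15 (w = 32 - 4/(-15 - 15) = 32 - 4/(-30) = 32 - 4*(-1/30) = 32 + 2/15 = 482/15 ≈ 32.133)
c(H) = 1
G = 2
(G*c(y))*w = (2*1)*(482/15) = 2*(482/15) = 964/15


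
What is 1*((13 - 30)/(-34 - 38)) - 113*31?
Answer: -252199/72 ≈ -3502.8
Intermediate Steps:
1*((13 - 30)/(-34 - 38)) - 113*31 = 1*(-17/(-72)) - 3503 = 1*(-17*(-1/72)) - 3503 = 1*(17/72) - 3503 = 17/72 - 3503 = -252199/72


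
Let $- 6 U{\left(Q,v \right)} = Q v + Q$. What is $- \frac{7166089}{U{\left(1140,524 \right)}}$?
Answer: $\frac{1023727}{14250} \approx 71.84$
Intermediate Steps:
$U{\left(Q,v \right)} = - \frac{Q}{6} - \frac{Q v}{6}$ ($U{\left(Q,v \right)} = - \frac{Q v + Q}{6} = - \frac{Q + Q v}{6} = - \frac{Q}{6} - \frac{Q v}{6}$)
$- \frac{7166089}{U{\left(1140,524 \right)}} = - \frac{7166089}{\left(- \frac{1}{6}\right) 1140 \left(1 + 524\right)} = - \frac{7166089}{\left(- \frac{1}{6}\right) 1140 \cdot 525} = - \frac{7166089}{-99750} = \left(-7166089\right) \left(- \frac{1}{99750}\right) = \frac{1023727}{14250}$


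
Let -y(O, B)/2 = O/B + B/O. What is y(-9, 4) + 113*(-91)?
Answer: -184997/18 ≈ -10278.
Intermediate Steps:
y(O, B) = -2*B/O - 2*O/B (y(O, B) = -2*(O/B + B/O) = -2*(B/O + O/B) = -2*B/O - 2*O/B)
y(-9, 4) + 113*(-91) = (-2*4/(-9) - 2*(-9)/4) + 113*(-91) = (-2*4*(-⅑) - 2*(-9)*¼) - 10283 = (8/9 + 9/2) - 10283 = 97/18 - 10283 = -184997/18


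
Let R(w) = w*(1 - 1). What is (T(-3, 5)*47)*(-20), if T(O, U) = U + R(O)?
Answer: -4700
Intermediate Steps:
R(w) = 0 (R(w) = w*0 = 0)
T(O, U) = U (T(O, U) = U + 0 = U)
(T(-3, 5)*47)*(-20) = (5*47)*(-20) = 235*(-20) = -4700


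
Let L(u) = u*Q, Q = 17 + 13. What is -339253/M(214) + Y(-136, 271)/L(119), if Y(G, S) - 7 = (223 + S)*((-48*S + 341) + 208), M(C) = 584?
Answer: -2402750393/1042440 ≈ -2304.9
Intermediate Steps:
Y(G, S) = 7 + (223 + S)*(549 - 48*S) (Y(G, S) = 7 + (223 + S)*((-48*S + 341) + 208) = 7 + (223 + S)*((341 - 48*S) + 208) = 7 + (223 + S)*(549 - 48*S))
Q = 30
L(u) = 30*u (L(u) = u*30 = 30*u)
-339253/M(214) + Y(-136, 271)/L(119) = -339253/584 + (122434 - 10155*271 - 48*271²)/((30*119)) = -339253*1/584 + (122434 - 2752005 - 48*73441)/3570 = -339253/584 + (122434 - 2752005 - 3525168)*(1/3570) = -339253/584 - 6154739*1/3570 = -339253/584 - 6154739/3570 = -2402750393/1042440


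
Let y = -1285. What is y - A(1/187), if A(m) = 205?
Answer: -1490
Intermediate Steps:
y - A(1/187) = -1285 - 1*205 = -1285 - 205 = -1490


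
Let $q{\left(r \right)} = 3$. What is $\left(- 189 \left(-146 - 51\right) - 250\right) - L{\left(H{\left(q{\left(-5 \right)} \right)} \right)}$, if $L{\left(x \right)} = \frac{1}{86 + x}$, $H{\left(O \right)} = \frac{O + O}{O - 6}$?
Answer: $\frac{3106571}{84} \approx 36983.0$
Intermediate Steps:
$H{\left(O \right)} = \frac{2 O}{-6 + O}$
$\left(- 189 \left(-146 - 51\right) - 250\right) - L{\left(H{\left(q{\left(-5 \right)} \right)} \right)} = \left(- 189 \left(-146 - 51\right) - 250\right) - \frac{1}{86 + 2 \cdot 3 \frac{1}{-6 + 3}} = \left(- 189 \left(-146 - 51\right) - 250\right) - \frac{1}{86 + 2 \cdot 3 \frac{1}{-3}} = \left(\left(-189\right) \left(-197\right) - 250\right) - \frac{1}{86 + 2 \cdot 3 \left(- \frac{1}{3}\right)} = \left(37233 - 250\right) - \frac{1}{86 - 2} = 36983 - \frac{1}{84} = \frac{3106571}{84}$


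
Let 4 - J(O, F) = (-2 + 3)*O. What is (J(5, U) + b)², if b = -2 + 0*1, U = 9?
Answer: 9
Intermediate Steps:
J(O, F) = 4 - O (J(O, F) = 4 - (-2 + 3)*O = 4 - O)
b = -2 (b = -2 + 0 = -2)
(J(5, U) + b)² = ((4 - 1*5) - 2)² = ((4 - 5) - 2)² = (-1 - 2)² = (-3)² = 9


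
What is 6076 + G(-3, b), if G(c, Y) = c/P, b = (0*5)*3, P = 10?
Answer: 60757/10 ≈ 6075.7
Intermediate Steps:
b = 0 (b = 0*3 = 0)
G(c, Y) = c/10
6076 + G(-3, b) = 6076 + (⅒)*(-3) = 6076 - 3/10 = 60757/10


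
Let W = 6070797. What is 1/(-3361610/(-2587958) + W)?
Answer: 1293979/7855485512068 ≈ 1.6472e-7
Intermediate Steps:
1/(-3361610/(-2587958) + W) = 1/(-3361610/(-2587958) + 6070797) = 1/(-3361610*(-1/2587958) + 6070797) = 1/(1680805/1293979 + 6070797) = 1/(7855485512068/1293979) = 1293979/7855485512068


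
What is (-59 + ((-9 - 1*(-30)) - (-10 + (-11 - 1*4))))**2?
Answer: 169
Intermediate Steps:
(-59 + ((-9 - 1*(-30)) - (-10 + (-11 - 1*4))))**2 = (-59 + ((-9 + 30) - (-10 + (-11 - 4))))**2 = (-59 + (21 - (-10 - 15)))**2 = (-59 + (21 - 1*(-25)))**2 = (-59 + (21 + 25))**2 = (-59 + 46)**2 = (-13)**2 = 169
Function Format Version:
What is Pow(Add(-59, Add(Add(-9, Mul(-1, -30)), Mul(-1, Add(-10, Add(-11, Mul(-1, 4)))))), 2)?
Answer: 169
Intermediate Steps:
Pow(Add(-59, Add(Add(-9, Mul(-1, -30)), Mul(-1, Add(-10, Add(-11, Mul(-1, 4)))))), 2) = Pow(Add(-59, Add(Add(-9, 30), Mul(-1, Add(-10, Add(-11, -4))))), 2) = Pow(Add(-59, Add(21, Mul(-1, Add(-10, -15)))), 2) = Pow(Add(-59, Add(21, Mul(-1, -25))), 2) = Pow(Add(-59, Add(21, 25)), 2) = Pow(Add(-59, 46), 2) = Pow(-13, 2) = 169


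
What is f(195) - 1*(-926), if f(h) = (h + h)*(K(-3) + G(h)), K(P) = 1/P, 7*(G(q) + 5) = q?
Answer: 67972/7 ≈ 9710.3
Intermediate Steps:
G(q) = -5 + q/7
f(h) = 2*h*(-16/3 + h/7) (f(h) = (h + h)*(1/(-3) + (-5 + h/7)) = (2*h)*(-⅓ + (-5 + h/7)) = (2*h)*(-16/3 + h/7) = 2*h*(-16/3 + h/7))
f(195) - 1*(-926) = (2/21)*195*(-112 + 3*195) - 1*(-926) = (2/21)*195*(-112 + 585) + 926 = (2/21)*195*473 + 926 = 61490/7 + 926 = 67972/7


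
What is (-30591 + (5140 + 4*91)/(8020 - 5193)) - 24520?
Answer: -155793293/2827 ≈ -55109.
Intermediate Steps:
(-30591 + (5140 + 4*91)/(8020 - 5193)) - 24520 = (-30591 + (5140 + 364)/2827) - 24520 = (-30591 + 5504*(1/2827)) - 24520 = (-30591 + 5504/2827) - 24520 = -86475253/2827 - 24520 = -155793293/2827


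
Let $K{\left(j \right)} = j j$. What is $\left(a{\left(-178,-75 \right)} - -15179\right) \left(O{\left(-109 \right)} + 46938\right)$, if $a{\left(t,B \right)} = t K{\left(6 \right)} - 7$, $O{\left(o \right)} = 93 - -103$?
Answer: $413082376$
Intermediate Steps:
$K{\left(j \right)} = j^{2}$
$O{\left(o \right)} = 196$ ($O{\left(o \right)} = 93 + 103 = 196$)
$a{\left(t,B \right)} = -7 + 36 t$ ($a{\left(t,B \right)} = t 6^{2} - 7 = t 36 - 7 = 36 t - 7 = -7 + 36 t$)
$\left(a{\left(-178,-75 \right)} - -15179\right) \left(O{\left(-109 \right)} + 46938\right) = \left(\left(-7 + 36 \left(-178\right)\right) - -15179\right) \left(196 + 46938\right) = \left(\left(-7 - 6408\right) + 15179\right) 47134 = \left(-6415 + 15179\right) 47134 = 8764 \cdot 47134 = 413082376$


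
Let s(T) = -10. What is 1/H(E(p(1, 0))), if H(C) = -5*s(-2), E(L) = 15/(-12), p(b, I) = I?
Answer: 1/50 ≈ 0.020000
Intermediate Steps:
E(L) = -5/4 (E(L) = 15*(-1/12) = -5/4)
H(C) = 50 (H(C) = -5*(-10) = 50)
1/H(E(p(1, 0))) = 1/50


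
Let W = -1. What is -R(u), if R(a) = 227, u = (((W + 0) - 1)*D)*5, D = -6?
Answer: -227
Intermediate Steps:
u = 60 (u = (((-1 + 0) - 1)*(-6))*5 = ((-1 - 1)*(-6))*5 = -2*(-6)*5 = 12*5 = 60)
-R(u) = -1*227 = -227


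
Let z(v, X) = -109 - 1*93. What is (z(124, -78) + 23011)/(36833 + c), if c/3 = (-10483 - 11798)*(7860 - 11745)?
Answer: 22809/259721888 ≈ 8.7821e-5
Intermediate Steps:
z(v, X) = -202 (z(v, X) = -109 - 93 = -202)
c = 259685055 (c = 3*((-10483 - 11798)*(7860 - 11745)) = 3*(-22281*(-3885)) = 3*86561685 = 259685055)
(z(124, -78) + 23011)/(36833 + c) = (-202 + 23011)/(36833 + 259685055) = 22809/259721888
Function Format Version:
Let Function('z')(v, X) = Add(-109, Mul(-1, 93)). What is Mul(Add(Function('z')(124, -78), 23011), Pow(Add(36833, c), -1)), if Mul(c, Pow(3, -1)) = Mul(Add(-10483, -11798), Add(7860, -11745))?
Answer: Rational(22809, 259721888) ≈ 8.7821e-5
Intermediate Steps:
Function('z')(v, X) = -202 (Function('z')(v, X) = Add(-109, -93) = -202)
c = 259685055 (c = Mul(3, Mul(Add(-10483, -11798), Add(7860, -11745))) = Mul(3, Mul(-22281, -3885)) = Mul(3, 86561685) = 259685055)
Mul(Add(Function('z')(124, -78), 23011), Pow(Add(36833, c), -1)) = Mul(Add(-202, 23011), Pow(Add(36833, 259685055), -1)) = Mul(22809, Pow(259721888, -1)) = Mul(22809, Rational(1, 259721888)) = Rational(22809, 259721888)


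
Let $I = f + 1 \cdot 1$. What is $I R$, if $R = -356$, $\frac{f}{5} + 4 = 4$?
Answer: $-356$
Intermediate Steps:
$f = 0$ ($f = -20 + 5 \cdot 4 = -20 + 20 = 0$)
$I = 1$ ($I = 0 + 1 \cdot 1 = 0 + 1 = 1$)
$I R = 1 \left(-356\right) = -356$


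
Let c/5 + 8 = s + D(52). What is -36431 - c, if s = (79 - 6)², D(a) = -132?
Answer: -62376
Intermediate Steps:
s = 5329 (s = 73² = 5329)
c = 25945 (c = -40 + 5*(5329 - 132) = -40 + 5*5197 = -40 + 25985 = 25945)
-36431 - c = -36431 - 1*25945 = -36431 - 25945 = -62376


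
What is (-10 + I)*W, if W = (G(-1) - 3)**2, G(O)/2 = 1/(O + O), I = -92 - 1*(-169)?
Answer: 1072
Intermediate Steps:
I = 77 (I = -92 + 169 = 77)
G(O) = 1/O (G(O) = 2/(O + O) = 2/((2*O)) = 2*(1/(2*O)) = 1/O)
W = 16 (W = (1/(-1) - 3)**2 = (-1 - 3)**2 = (-4)**2 = 16)
(-10 + I)*W = (-10 + 77)*16 = 67*16 = 1072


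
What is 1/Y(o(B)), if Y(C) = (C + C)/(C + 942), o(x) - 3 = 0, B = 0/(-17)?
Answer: 315/2 ≈ 157.50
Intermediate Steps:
B = 0 (B = 0*(-1/17) = 0)
o(x) = 3 (o(x) = 3 + 0 = 3)
Y(C) = 2*C/(942 + C) (Y(C) = (2*C)/(942 + C) = 2*C/(942 + C))
1/Y(o(B)) = 1/(2*3/(942 + 3)) = 1/(2*3/945) = 1/(2*3*(1/945)) = 1/(2/315) = 315/2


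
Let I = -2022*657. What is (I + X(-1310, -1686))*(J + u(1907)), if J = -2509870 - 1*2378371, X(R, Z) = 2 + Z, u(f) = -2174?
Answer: 6504926827270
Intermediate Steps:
J = -4888241 (J = -2509870 - 2378371 = -4888241)
I = -1328454
(I + X(-1310, -1686))*(J + u(1907)) = (-1328454 + (2 - 1686))*(-4888241 - 2174) = (-1328454 - 1684)*(-4890415) = -1330138*(-4890415) = 6504926827270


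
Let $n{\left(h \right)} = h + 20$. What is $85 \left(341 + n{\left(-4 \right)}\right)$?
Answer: $30345$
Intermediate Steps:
$n{\left(h \right)} = 20 + h$
$85 \left(341 + n{\left(-4 \right)}\right) = 85 \left(341 + \left(20 - 4\right)\right) = 85 \left(341 + 16\right) = 85 \cdot 357 = 30345$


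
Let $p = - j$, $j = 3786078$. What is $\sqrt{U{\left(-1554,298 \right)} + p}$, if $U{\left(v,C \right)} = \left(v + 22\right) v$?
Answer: $45 i \sqrt{694} \approx 1185.5 i$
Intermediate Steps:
$U{\left(v,C \right)} = v \left(22 + v\right)$ ($U{\left(v,C \right)} = \left(22 + v\right) v = v \left(22 + v\right)$)
$p = -3786078$ ($p = \left(-1\right) 3786078 = -3786078$)
$\sqrt{U{\left(-1554,298 \right)} + p} = \sqrt{- 1554 \left(22 - 1554\right) - 3786078} = \sqrt{\left(-1554\right) \left(-1532\right) - 3786078} = \sqrt{2380728 - 3786078} = \sqrt{-1405350} = 45 i \sqrt{694}$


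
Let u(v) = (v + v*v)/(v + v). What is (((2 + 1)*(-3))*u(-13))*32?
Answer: 1728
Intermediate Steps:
u(v) = (v + v²)/(2*v) (u(v) = (v + v²)/((2*v)) = (v + v²)*(1/(2*v)) = (v + v²)/(2*v))
(((2 + 1)*(-3))*u(-13))*32 = (((2 + 1)*(-3))*(½ + (½)*(-13)))*32 = ((3*(-3))*(½ - 13/2))*32 = -9*(-6)*32 = 54*32 = 1728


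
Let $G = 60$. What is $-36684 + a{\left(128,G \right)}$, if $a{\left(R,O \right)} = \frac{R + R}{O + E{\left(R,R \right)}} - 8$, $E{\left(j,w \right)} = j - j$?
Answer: $- \frac{550316}{15} \approx -36688.0$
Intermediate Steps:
$E{\left(j,w \right)} = 0$
$a{\left(R,O \right)} = -8 + \frac{2 R}{O}$ ($a{\left(R,O \right)} = \frac{R + R}{O + 0} - 8 = \frac{2 R}{O} - 8 = -8 + \frac{2 R}{O}$)
$-36684 + a{\left(128,G \right)} = -36684 - \left(8 - \frac{256}{60}\right) = -36684 - \left(8 - \frac{64}{15}\right) = -36684 + \left(-8 + \frac{64}{15}\right) = -36684 - \frac{56}{15} = - \frac{550316}{15}$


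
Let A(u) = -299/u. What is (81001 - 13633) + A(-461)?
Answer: 31056947/461 ≈ 67369.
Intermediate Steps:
(81001 - 13633) + A(-461) = (81001 - 13633) - 299/(-461) = 67368 - 299*(-1/461) = 67368 + 299/461 = 31056947/461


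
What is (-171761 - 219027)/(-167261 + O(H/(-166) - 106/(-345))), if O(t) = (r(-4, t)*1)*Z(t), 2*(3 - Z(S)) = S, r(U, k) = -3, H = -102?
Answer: 7460142920/3193157907 ≈ 2.3363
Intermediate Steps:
Z(S) = 3 - S/2
O(t) = -9 + 3*t/2 (O(t) = (-3*1)*(3 - t/2) = -3*(3 - t/2) = -9 + 3*t/2)
(-171761 - 219027)/(-167261 + O(H/(-166) - 106/(-345))) = (-171761 - 219027)/(-167261 + (-9 + 3*(-102/(-166) - 106/(-345))/2)) = -390788/(-167261 + (-9 + 3*(-102*(-1/166) - 106*(-1/345))/2)) = -390788/(-167261 + (-9 + 3*(51/83 + 106/345)/2)) = -390788/(-167261 + (-9 + (3/2)*(26393/28635))) = -390788/(-167261 + (-9 + 26393/19090)) = -390788/(-167261 - 145417/19090) = -390788/(-3193157907/19090) = -390788*(-19090/3193157907) = 7460142920/3193157907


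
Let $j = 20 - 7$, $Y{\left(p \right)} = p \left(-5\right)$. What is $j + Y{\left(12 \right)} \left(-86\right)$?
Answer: $5173$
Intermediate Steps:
$Y{\left(p \right)} = - 5 p$
$j = 13$
$j + Y{\left(12 \right)} \left(-86\right) = 13 + \left(-5\right) 12 \left(-86\right) = 13 - -5160 = 13 + 5160 = 5173$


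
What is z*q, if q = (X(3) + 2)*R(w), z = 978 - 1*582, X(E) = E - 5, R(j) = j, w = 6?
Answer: 0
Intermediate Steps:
X(E) = -5 + E
z = 396 (z = 978 - 582 = 396)
q = 0 (q = ((-5 + 3) + 2)*6 = (-2 + 2)*6 = 0*6 = 0)
z*q = 396*0 = 0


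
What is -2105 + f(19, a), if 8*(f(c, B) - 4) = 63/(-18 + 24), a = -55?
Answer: -33595/16 ≈ -2099.7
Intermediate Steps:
f(c, B) = 85/16 (f(c, B) = 4 + (63/(-18 + 24))/8 = 4 + (63/6)/8 = 4 + (63*(1/6))/8 = 4 + (1/8)*(21/2) = 4 + 21/16 = 85/16)
-2105 + f(19, a) = -2105 + 85/16 = -33595/16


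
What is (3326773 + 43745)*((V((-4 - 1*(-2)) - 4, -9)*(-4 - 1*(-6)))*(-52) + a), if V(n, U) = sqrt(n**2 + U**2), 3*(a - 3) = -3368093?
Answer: -3784062582504 - 1051601616*sqrt(13) ≈ -3.7879e+12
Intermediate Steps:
a = -3368084/3 (a = 3 + (1/3)*(-3368093) = 3 - 3368093/3 = -3368084/3 ≈ -1.1227e+6)
V(n, U) = sqrt(U**2 + n**2)
(3326773 + 43745)*((V((-4 - 1*(-2)) - 4, -9)*(-4 - 1*(-6)))*(-52) + a) = (3326773 + 43745)*((sqrt((-9)**2 + ((-4 - 1*(-2)) - 4)**2)*(-4 - 1*(-6)))*(-52) - 3368084/3) = 3370518*((sqrt(81 + ((-4 + 2) - 4)**2)*(-4 + 6))*(-52) - 3368084/3) = 3370518*((sqrt(81 + (-2 - 4)**2)*2)*(-52) - 3368084/3) = 3370518*((sqrt(81 + (-6)**2)*2)*(-52) - 3368084/3) = 3370518*((sqrt(81 + 36)*2)*(-52) - 3368084/3) = 3370518*((sqrt(117)*2)*(-52) - 3368084/3) = 3370518*(((3*sqrt(13))*2)*(-52) - 3368084/3) = 3370518*((6*sqrt(13))*(-52) - 3368084/3) = 3370518*(-312*sqrt(13) - 3368084/3) = 3370518*(-3368084/3 - 312*sqrt(13)) = -3784062582504 - 1051601616*sqrt(13)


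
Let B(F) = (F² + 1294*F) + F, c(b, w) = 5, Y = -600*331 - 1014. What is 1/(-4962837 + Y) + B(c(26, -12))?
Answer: 33555931499/5162451 ≈ 6500.0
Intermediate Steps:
Y = -199614 (Y = -198600 - 1014 = -199614)
B(F) = F² + 1295*F
1/(-4962837 + Y) + B(c(26, -12)) = 1/(-4962837 - 199614) + 5*(1295 + 5) = 1/(-5162451) + 5*1300 = -1/5162451 + 6500 = 33555931499/5162451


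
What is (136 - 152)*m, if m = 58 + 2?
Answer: -960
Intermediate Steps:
m = 60
(136 - 152)*m = (136 - 152)*60 = -16*60 = -960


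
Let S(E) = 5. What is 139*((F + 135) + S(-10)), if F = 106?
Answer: 34194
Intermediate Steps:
139*((F + 135) + S(-10)) = 139*((106 + 135) + 5) = 139*(241 + 5) = 139*246 = 34194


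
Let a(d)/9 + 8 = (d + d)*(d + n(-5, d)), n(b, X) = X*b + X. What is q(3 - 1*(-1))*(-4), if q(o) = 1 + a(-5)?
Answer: 5684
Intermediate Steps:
n(b, X) = X + X*b
a(d) = -72 - 54*d**2 (a(d) = -72 + 9*((d + d)*(d + d*(1 - 5))) = -72 + 9*((2*d)*(d + d*(-4))) = -72 + 9*((2*d)*(d - 4*d)) = -72 + 9*((2*d)*(-3*d)) = -72 + 9*(-6*d**2) = -72 - 54*d**2)
q(o) = -1421 (q(o) = 1 + (-72 - 54*(-5)**2) = 1 + (-72 - 54*25) = 1 + (-72 - 1350) = 1 - 1422 = -1421)
q(3 - 1*(-1))*(-4) = -1421*(-4) = 5684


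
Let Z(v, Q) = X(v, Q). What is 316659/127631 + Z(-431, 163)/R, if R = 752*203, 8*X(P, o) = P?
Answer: 55237737353/22267014784 ≈ 2.4807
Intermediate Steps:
X(P, o) = P/8
Z(v, Q) = v/8
R = 152656
316659/127631 + Z(-431, 163)/R = 316659/127631 + ((⅛)*(-431))/152656 = 316659*(1/127631) - 431/8*1/152656 = 45237/18233 - 431/1221248 = 55237737353/22267014784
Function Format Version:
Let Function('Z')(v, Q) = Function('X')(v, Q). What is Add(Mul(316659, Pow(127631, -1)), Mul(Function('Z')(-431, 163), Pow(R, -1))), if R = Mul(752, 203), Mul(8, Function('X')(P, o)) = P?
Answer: Rational(55237737353, 22267014784) ≈ 2.4807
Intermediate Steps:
Function('X')(P, o) = Mul(Rational(1, 8), P)
Function('Z')(v, Q) = Mul(Rational(1, 8), v)
R = 152656
Add(Mul(316659, Pow(127631, -1)), Mul(Function('Z')(-431, 163), Pow(R, -1))) = Add(Mul(316659, Pow(127631, -1)), Mul(Mul(Rational(1, 8), -431), Pow(152656, -1))) = Add(Mul(316659, Rational(1, 127631)), Mul(Rational(-431, 8), Rational(1, 152656))) = Add(Rational(45237, 18233), Rational(-431, 1221248)) = Rational(55237737353, 22267014784)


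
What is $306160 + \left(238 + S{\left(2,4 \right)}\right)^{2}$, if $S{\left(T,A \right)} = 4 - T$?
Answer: $363760$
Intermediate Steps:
$306160 + \left(238 + S{\left(2,4 \right)}\right)^{2} = 306160 + \left(238 + \left(4 - 2\right)\right)^{2} = 306160 + \left(238 + 2\right)^{2} = 306160 + 240^{2} = 306160 + 57600 = 363760$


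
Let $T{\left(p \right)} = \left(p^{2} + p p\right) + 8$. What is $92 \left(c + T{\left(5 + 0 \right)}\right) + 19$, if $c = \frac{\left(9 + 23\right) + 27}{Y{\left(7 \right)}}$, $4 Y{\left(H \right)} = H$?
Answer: $\frac{59197}{7} \approx 8456.7$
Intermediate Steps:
$Y{\left(H \right)} = \frac{H}{4}$
$c = \frac{236}{7}$ ($c = \frac{\left(9 + 23\right) + 27}{\frac{1}{4} \cdot 7} = \frac{32 + 27}{\frac{7}{4}} = 59 \cdot \frac{4}{7} = \frac{236}{7} \approx 33.714$)
$T{\left(p \right)} = 8 + 2 p^{2}$ ($T{\left(p \right)} = \left(p^{2} + p^{2}\right) + 8 = 2 p^{2} + 8 = 8 + 2 p^{2}$)
$92 \left(c + T{\left(5 + 0 \right)}\right) + 19 = 92 \left(\frac{236}{7} + \left(8 + 2 \left(5 + 0\right)^{2}\right)\right) + 19 = 92 \left(\frac{236}{7} + \left(8 + 2 \cdot 5^{2}\right)\right) + 19 = 92 \left(\frac{236}{7} + \left(8 + 2 \cdot 25\right)\right) + 19 = 92 \left(\frac{236}{7} + \left(8 + 50\right)\right) + 19 = 92 \left(\frac{236}{7} + 58\right) + 19 = 92 \cdot \frac{642}{7} + 19 = \frac{59064}{7} + 19 = \frac{59197}{7}$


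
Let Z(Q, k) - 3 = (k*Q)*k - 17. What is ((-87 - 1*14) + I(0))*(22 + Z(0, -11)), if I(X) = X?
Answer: -808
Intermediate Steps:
Z(Q, k) = -14 + Q*k² (Z(Q, k) = 3 + ((k*Q)*k - 17) = 3 + ((Q*k)*k - 17) = 3 + (Q*k² - 17) = 3 + (-17 + Q*k²) = -14 + Q*k²)
((-87 - 1*14) + I(0))*(22 + Z(0, -11)) = ((-87 - 1*14) + 0)*(22 + (-14 + 0*(-11)²)) = ((-87 - 14) + 0)*(22 + (-14 + 0*121)) = (-101 + 0)*(22 + (-14 + 0)) = -101*(22 - 14) = -101*8 = -808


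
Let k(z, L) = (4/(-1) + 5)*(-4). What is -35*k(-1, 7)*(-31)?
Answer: -4340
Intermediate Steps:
k(z, L) = -4 (k(z, L) = (4*(-1) + 5)*(-4) = (-4 + 5)*(-4) = 1*(-4) = -4)
-35*k(-1, 7)*(-31) = -35*(-4)*(-31) = 140*(-31) = -4340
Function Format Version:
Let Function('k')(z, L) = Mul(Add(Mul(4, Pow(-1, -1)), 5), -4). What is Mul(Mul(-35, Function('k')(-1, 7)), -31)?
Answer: -4340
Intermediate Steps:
Function('k')(z, L) = -4 (Function('k')(z, L) = Mul(Add(Mul(4, -1), 5), -4) = Mul(Add(-4, 5), -4) = Mul(1, -4) = -4)
Mul(Mul(-35, Function('k')(-1, 7)), -31) = Mul(Mul(-35, -4), -31) = Mul(140, -31) = -4340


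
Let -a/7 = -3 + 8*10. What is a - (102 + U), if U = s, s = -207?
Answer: -434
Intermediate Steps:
U = -207
a = -539 (a = -7*(-3 + 8*10) = -7*(-3 + 80) = -7*77 = -539)
a - (102 + U) = -539 - (102 - 207) = -539 - 1*(-105) = -539 + 105 = -434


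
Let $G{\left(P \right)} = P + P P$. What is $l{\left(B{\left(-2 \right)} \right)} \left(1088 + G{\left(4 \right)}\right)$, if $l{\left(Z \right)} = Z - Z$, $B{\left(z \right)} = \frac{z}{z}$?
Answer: $0$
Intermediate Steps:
$B{\left(z \right)} = 1$
$G{\left(P \right)} = P + P^{2}$
$l{\left(Z \right)} = 0$
$l{\left(B{\left(-2 \right)} \right)} \left(1088 + G{\left(4 \right)}\right) = 0 \left(1088 + 4 \left(1 + 4\right)\right) = 0 \left(1088 + 4 \cdot 5\right) = 0 \left(1088 + 20\right) = 0 \cdot 1108 = 0$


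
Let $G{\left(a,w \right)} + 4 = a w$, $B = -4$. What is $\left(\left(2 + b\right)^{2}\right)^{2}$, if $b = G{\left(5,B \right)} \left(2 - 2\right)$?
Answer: $16$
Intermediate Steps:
$G{\left(a,w \right)} = -4 + a w$
$b = 0$ ($b = \left(-4 + 5 \left(-4\right)\right) \left(2 - 2\right) = \left(-4 - 20\right) 0 = \left(-24\right) 0 = 0$)
$\left(\left(2 + b\right)^{2}\right)^{2} = \left(\left(2 + 0\right)^{2}\right)^{2} = \left(2^{2}\right)^{2} = 4^{2} = 16$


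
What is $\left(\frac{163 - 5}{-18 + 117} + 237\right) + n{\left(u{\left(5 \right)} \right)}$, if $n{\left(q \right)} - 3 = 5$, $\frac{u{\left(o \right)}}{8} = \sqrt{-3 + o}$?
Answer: $\frac{24413}{99} \approx 246.6$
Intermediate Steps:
$u{\left(o \right)} = 8 \sqrt{-3 + o}$
$n{\left(q \right)} = 8$ ($n{\left(q \right)} = 3 + 5 = 8$)
$\left(\frac{163 - 5}{-18 + 117} + 237\right) + n{\left(u{\left(5 \right)} \right)} = \left(\frac{163 - 5}{-18 + 117} + 237\right) + 8 = \left(\frac{158}{99} + 237\right) + 8 = \frac{23621}{99} + 8 = \frac{24413}{99}$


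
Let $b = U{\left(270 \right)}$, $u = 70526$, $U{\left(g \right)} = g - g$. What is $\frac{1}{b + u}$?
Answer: $\frac{1}{70526} \approx 1.4179 \cdot 10^{-5}$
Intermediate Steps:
$U{\left(g \right)} = 0$
$b = 0$
$\frac{1}{b + u} = \frac{1}{0 + 70526} = \frac{1}{70526}$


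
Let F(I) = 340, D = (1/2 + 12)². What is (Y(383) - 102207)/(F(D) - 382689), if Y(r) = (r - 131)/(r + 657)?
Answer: 26573757/99410740 ≈ 0.26731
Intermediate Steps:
D = 625/4 (D = (½ + 12)² = (25/2)² = 625/4 ≈ 156.25)
Y(r) = (-131 + r)/(657 + r)
(Y(383) - 102207)/(F(D) - 382689) = ((-131 + 383)/(657 + 383) - 102207)/(340 - 382689) = (252/1040 - 102207)/(-382349) = ((1/1040)*252 - 102207)*(-1/382349) = (63/260 - 102207)*(-1/382349) = -26573757/260*(-1/382349) = 26573757/99410740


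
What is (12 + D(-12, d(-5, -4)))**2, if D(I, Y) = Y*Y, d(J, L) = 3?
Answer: 441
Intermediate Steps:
D(I, Y) = Y**2
(12 + D(-12, d(-5, -4)))**2 = (12 + 3**2)**2 = (12 + 9)**2 = 21**2 = 441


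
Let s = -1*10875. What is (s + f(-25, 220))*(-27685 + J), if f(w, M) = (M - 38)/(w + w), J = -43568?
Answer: 19378393398/25 ≈ 7.7514e+8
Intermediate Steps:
s = -10875
f(w, M) = (-38 + M)/(2*w) (f(w, M) = (-38 + M)/((2*w)) = (-38 + M)*(1/(2*w)) = (-38 + M)/(2*w))
(s + f(-25, 220))*(-27685 + J) = (-10875 + (½)*(-38 + 220)/(-25))*(-27685 - 43568) = (-10875 + (½)*(-1/25)*182)*(-71253) = (-10875 - 91/25)*(-71253) = -271966/25*(-71253) = 19378393398/25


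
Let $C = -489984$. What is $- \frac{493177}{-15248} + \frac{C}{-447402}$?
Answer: $\frac{38019942031}{1136997616} \approx 33.439$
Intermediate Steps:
$- \frac{493177}{-15248} + \frac{C}{-447402} = - \frac{493177}{-15248} - \frac{489984}{-447402} = \left(-493177\right) \left(- \frac{1}{15248}\right) - - \frac{81664}{74567} = \frac{493177}{15248} + \frac{81664}{74567} = \frac{38019942031}{1136997616}$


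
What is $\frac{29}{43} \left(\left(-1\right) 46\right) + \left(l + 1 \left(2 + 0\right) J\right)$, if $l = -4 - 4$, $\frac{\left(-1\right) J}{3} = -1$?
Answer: $- \frac{1420}{43} \approx -33.023$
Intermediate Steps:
$J = 3$ ($J = \left(-3\right) \left(-1\right) = 3$)
$l = -8$
$\frac{29}{43} \left(\left(-1\right) 46\right) + \left(l + 1 \left(2 + 0\right) J\right) = \frac{29}{43} \left(\left(-1\right) 46\right) - \left(8 - \left(2 + 0\right) 3\right) = 29 \cdot \frac{1}{43} \left(-46\right) - \left(8 - 2 \cdot 3\right) = \frac{29}{43} \left(-46\right) + \left(-8 + 1 \cdot 6\right) = - \frac{1334}{43} + \left(-8 + 6\right) = - \frac{1334}{43} - 2 = - \frac{1420}{43}$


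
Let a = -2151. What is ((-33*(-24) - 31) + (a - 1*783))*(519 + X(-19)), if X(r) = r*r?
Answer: -1912240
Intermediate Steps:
X(r) = r²
((-33*(-24) - 31) + (a - 1*783))*(519 + X(-19)) = ((-33*(-24) - 31) + (-2151 - 1*783))*(519 + (-19)²) = ((792 - 31) + (-2151 - 783))*(519 + 361) = (761 - 2934)*880 = -2173*880 = -1912240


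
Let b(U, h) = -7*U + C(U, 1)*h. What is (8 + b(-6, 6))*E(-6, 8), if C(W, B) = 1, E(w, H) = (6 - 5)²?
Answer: 56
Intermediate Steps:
E(w, H) = 1 (E(w, H) = 1² = 1)
b(U, h) = h - 7*U (b(U, h) = -7*U + 1*h = -7*U + h = h - 7*U)
(8 + b(-6, 6))*E(-6, 8) = (8 + (6 - 7*(-6)))*1 = (8 + (6 + 42))*1 = (8 + 48)*1 = 56*1 = 56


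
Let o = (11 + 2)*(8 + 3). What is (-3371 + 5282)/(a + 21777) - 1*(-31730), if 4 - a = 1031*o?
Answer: 1328978683/41884 ≈ 31730.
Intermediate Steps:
o = 143 (o = 13*11 = 143)
a = -147429 (a = 4 - 1031*143 = 4 - 1*147433 = 4 - 147433 = -147429)
(-3371 + 5282)/(a + 21777) - 1*(-31730) = (-3371 + 5282)/(-147429 + 21777) - 1*(-31730) = 1911/(-125652) + 31730 = 1911*(-1/125652) + 31730 = -637/41884 + 31730 = 1328978683/41884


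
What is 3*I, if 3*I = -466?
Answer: -466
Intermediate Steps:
I = -466/3 (I = (⅓)*(-466) = -466/3 ≈ -155.33)
3*I = 3*(-466/3) = -466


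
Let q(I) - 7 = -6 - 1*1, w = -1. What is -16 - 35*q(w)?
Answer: -16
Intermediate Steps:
q(I) = 0 (q(I) = 7 + (-6 - 1*1) = 7 + (-6 - 1) = 7 - 7 = 0)
-16 - 35*q(w) = -16 - 35*0 = -16 + 0 = -16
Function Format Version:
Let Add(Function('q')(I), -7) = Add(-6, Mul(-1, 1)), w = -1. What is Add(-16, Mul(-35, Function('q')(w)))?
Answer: -16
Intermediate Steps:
Function('q')(I) = 0 (Function('q')(I) = Add(7, Add(-6, Mul(-1, 1))) = Add(7, Add(-6, -1)) = Add(7, -7) = 0)
Add(-16, Mul(-35, Function('q')(w))) = Add(-16, Mul(-35, 0)) = Add(-16, 0) = -16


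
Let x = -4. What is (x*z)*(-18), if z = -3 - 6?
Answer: -648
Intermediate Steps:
z = -9
(x*z)*(-18) = -4*(-9)*(-18) = 36*(-18) = -648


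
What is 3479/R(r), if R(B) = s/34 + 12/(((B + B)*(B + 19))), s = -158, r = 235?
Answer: -1765122835/2357704 ≈ -748.66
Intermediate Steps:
R(B) = -79/17 + 6/(B*(19 + B)) (R(B) = -158/34 + 12/(((B + B)*(B + 19))) = -158*1/34 + 12/(((2*B)*(19 + B))) = -79/17 + 12/((2*B*(19 + B))) = -79/17 + 12*(1/(2*B*(19 + B))) = -79/17 + 6/(B*(19 + B)))
3479/R(r) = 3479/(((1/17)*(102 - 1501*235 - 79*235²)/(235*(19 + 235)))) = 3479/(((1/17)*(1/235)*(102 - 352735 - 79*55225)/254)) = 3479/(((1/17)*(1/235)*(1/254)*(102 - 352735 - 4362775))) = 3479/(((1/17)*(1/235)*(1/254)*(-4715408))) = 3479/(-2357704/507365) = 3479*(-507365/2357704) = -1765122835/2357704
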